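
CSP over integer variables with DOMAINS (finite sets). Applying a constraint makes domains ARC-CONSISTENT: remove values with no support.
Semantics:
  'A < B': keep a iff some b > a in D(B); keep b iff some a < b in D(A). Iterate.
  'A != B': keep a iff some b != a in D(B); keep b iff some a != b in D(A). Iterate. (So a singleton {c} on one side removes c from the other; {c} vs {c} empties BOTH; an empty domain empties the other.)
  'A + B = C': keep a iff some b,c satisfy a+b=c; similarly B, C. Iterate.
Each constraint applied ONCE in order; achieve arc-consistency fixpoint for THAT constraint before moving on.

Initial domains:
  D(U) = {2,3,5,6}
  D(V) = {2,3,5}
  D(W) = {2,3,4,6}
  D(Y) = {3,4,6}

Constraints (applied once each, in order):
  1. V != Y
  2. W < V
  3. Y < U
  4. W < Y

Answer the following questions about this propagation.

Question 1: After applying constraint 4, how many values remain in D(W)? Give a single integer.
Constraint 1 (V != Y) on D(V)={2,3,5} D(Y)={3,4,6}: no change
Constraint 2 (W < V) on D(W)={2,3,4,6} D(V)={2,3,5}: W {2,3,4,6}->{2,3,4}; V {2,3,5}->{3,5}
Constraint 3 (Y < U) on D(Y)={3,4,6} D(U)={2,3,5,6}: Y {3,4,6}->{3,4}; U {2,3,5,6}->{5,6}
Constraint 4 (W < Y) on D(W)={2,3,4} D(Y)={3,4}: W {2,3,4}->{2,3}
So after constraint 4: D(W)={2,3}, size = 2

Answer: 2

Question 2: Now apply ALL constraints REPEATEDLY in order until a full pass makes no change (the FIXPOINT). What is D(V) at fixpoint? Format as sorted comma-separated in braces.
pass 0 (initial): D(V)={2,3,5}
pass 1: U {2,3,5,6}->{5,6}; V {2,3,5}->{3,5}; W {2,3,4,6}->{2,3}; Y {3,4,6}->{3,4}
pass 2: no change
Fixpoint after 2 passes: D(V) = {3,5}

Answer: {3,5}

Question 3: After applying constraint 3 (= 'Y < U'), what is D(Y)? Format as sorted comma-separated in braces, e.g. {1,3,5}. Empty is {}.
Constraint 1 (V != Y) on D(V)={2,3,5} D(Y)={3,4,6}: no change
Constraint 2 (W < V) on D(W)={2,3,4,6} D(V)={2,3,5}: W {2,3,4,6}->{2,3,4}; V {2,3,5}->{3,5}
Constraint 3 (Y < U) on D(Y)={3,4,6} D(U)={2,3,5,6}: Y {3,4,6}->{3,4}; U {2,3,5,6}->{5,6}
So after constraint 3: D(Y) = {3,4}

Answer: {3,4}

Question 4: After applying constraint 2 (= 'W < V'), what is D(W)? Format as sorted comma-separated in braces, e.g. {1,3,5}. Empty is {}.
Answer: {2,3,4}

Derivation:
Constraint 1 (V != Y) on D(V)={2,3,5} D(Y)={3,4,6}: no change
Constraint 2 (W < V) on D(W)={2,3,4,6} D(V)={2,3,5}: W {2,3,4,6}->{2,3,4}; V {2,3,5}->{3,5}
So after constraint 2: D(W) = {2,3,4}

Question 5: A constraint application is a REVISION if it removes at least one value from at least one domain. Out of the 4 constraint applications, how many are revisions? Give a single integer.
Answer: 3

Derivation:
Constraint 1 (V != Y) on D(V)={2,3,5} D(Y)={3,4,6}: no change => not a revision
Constraint 2 (W < V) on D(W)={2,3,4,6} D(V)={2,3,5}: W {2,3,4,6}->{2,3,4}; V {2,3,5}->{3,5} => REVISION
Constraint 3 (Y < U) on D(Y)={3,4,6} D(U)={2,3,5,6}: Y {3,4,6}->{3,4}; U {2,3,5,6}->{5,6} => REVISION
Constraint 4 (W < Y) on D(W)={2,3,4} D(Y)={3,4}: W {2,3,4}->{2,3} => REVISION
Total revisions = 3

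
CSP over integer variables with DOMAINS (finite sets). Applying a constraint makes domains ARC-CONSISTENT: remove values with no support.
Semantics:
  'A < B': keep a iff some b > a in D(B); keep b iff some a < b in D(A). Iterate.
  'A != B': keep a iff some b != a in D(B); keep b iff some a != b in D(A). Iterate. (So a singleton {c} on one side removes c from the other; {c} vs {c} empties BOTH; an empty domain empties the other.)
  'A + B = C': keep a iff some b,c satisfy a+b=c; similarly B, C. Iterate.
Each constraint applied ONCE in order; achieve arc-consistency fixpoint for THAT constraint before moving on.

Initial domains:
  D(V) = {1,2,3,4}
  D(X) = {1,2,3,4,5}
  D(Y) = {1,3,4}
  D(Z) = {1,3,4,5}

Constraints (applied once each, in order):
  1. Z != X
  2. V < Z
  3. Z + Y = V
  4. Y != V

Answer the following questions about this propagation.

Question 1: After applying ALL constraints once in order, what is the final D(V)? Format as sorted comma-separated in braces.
Answer: {4}

Derivation:
Constraint 1 (Z != X) on D(Z)={1,3,4,5} D(X)={1,2,3,4,5}: no change
Constraint 2 (V < Z) on D(V)={1,2,3,4} D(Z)={1,3,4,5}: Z {1,3,4,5}->{3,4,5}
Constraint 3 (Z + Y = V) on D(Z)={3,4,5} D(Y)={1,3,4} D(V)={1,2,3,4}: Z {3,4,5}->{3}; Y {1,3,4}->{1}; V {1,2,3,4}->{4}
Constraint 4 (Y != V) on D(Y)={1} D(V)={4}: no change
So after all 4 constraints: D(V) = {4}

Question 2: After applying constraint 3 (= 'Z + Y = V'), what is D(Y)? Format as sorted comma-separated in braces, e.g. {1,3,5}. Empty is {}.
Constraint 1 (Z != X) on D(Z)={1,3,4,5} D(X)={1,2,3,4,5}: no change
Constraint 2 (V < Z) on D(V)={1,2,3,4} D(Z)={1,3,4,5}: Z {1,3,4,5}->{3,4,5}
Constraint 3 (Z + Y = V) on D(Z)={3,4,5} D(Y)={1,3,4} D(V)={1,2,3,4}: Z {3,4,5}->{3}; Y {1,3,4}->{1}; V {1,2,3,4}->{4}
So after constraint 3: D(Y) = {1}

Answer: {1}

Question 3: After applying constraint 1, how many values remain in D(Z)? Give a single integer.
Constraint 1 (Z != X) on D(Z)={1,3,4,5} D(X)={1,2,3,4,5}: no change
So after constraint 1: D(Z)={1,3,4,5}, size = 4

Answer: 4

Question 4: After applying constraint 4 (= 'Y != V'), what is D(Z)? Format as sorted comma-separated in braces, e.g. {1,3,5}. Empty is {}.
Constraint 1 (Z != X) on D(Z)={1,3,4,5} D(X)={1,2,3,4,5}: no change
Constraint 2 (V < Z) on D(V)={1,2,3,4} D(Z)={1,3,4,5}: Z {1,3,4,5}->{3,4,5}
Constraint 3 (Z + Y = V) on D(Z)={3,4,5} D(Y)={1,3,4} D(V)={1,2,3,4}: Z {3,4,5}->{3}; Y {1,3,4}->{1}; V {1,2,3,4}->{4}
Constraint 4 (Y != V) on D(Y)={1} D(V)={4}: no change
So after constraint 4: D(Z) = {3}

Answer: {3}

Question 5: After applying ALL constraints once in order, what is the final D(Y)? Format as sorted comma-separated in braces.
Constraint 1 (Z != X) on D(Z)={1,3,4,5} D(X)={1,2,3,4,5}: no change
Constraint 2 (V < Z) on D(V)={1,2,3,4} D(Z)={1,3,4,5}: Z {1,3,4,5}->{3,4,5}
Constraint 3 (Z + Y = V) on D(Z)={3,4,5} D(Y)={1,3,4} D(V)={1,2,3,4}: Z {3,4,5}->{3}; Y {1,3,4}->{1}; V {1,2,3,4}->{4}
Constraint 4 (Y != V) on D(Y)={1} D(V)={4}: no change
So after all 4 constraints: D(Y) = {1}

Answer: {1}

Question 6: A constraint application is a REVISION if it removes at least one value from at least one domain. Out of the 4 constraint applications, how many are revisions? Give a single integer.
Answer: 2

Derivation:
Constraint 1 (Z != X) on D(Z)={1,3,4,5} D(X)={1,2,3,4,5}: no change => not a revision
Constraint 2 (V < Z) on D(V)={1,2,3,4} D(Z)={1,3,4,5}: Z {1,3,4,5}->{3,4,5} => REVISION
Constraint 3 (Z + Y = V) on D(Z)={3,4,5} D(Y)={1,3,4} D(V)={1,2,3,4}: Z {3,4,5}->{3}; Y {1,3,4}->{1}; V {1,2,3,4}->{4} => REVISION
Constraint 4 (Y != V) on D(Y)={1} D(V)={4}: no change => not a revision
Total revisions = 2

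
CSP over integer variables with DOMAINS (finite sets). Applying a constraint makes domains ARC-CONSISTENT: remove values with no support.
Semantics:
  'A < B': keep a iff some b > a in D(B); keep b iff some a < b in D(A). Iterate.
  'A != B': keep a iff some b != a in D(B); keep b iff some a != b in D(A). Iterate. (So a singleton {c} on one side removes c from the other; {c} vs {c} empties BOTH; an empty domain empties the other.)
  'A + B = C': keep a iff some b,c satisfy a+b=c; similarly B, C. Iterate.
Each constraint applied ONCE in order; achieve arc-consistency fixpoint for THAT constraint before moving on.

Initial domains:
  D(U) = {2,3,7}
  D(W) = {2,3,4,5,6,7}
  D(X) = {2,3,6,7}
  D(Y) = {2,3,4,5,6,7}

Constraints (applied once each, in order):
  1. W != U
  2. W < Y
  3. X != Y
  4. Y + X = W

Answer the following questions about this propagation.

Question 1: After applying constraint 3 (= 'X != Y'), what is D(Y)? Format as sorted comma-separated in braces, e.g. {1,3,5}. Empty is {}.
Constraint 1 (W != U) on D(W)={2,3,4,5,6,7} D(U)={2,3,7}: no change
Constraint 2 (W < Y) on D(W)={2,3,4,5,6,7} D(Y)={2,3,4,5,6,7}: W {2,3,4,5,6,7}->{2,3,4,5,6}; Y {2,3,4,5,6,7}->{3,4,5,6,7}
Constraint 3 (X != Y) on D(X)={2,3,6,7} D(Y)={3,4,5,6,7}: no change
So after constraint 3: D(Y) = {3,4,5,6,7}

Answer: {3,4,5,6,7}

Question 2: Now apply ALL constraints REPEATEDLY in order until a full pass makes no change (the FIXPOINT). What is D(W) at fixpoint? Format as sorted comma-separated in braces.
pass 0 (initial): D(W)={2,3,4,5,6,7}
pass 1: W {2,3,4,5,6,7}->{5,6}; X {2,3,6,7}->{2,3}; Y {2,3,4,5,6,7}->{3,4}
pass 2: W {5,6}->{}; X {2,3}->{}; Y {3,4}->{}
pass 3: U {2,3,7}->{}
pass 4: no change
Fixpoint after 4 passes: D(W) = {}

Answer: {}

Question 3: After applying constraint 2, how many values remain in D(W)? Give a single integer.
Answer: 5

Derivation:
Constraint 1 (W != U) on D(W)={2,3,4,5,6,7} D(U)={2,3,7}: no change
Constraint 2 (W < Y) on D(W)={2,3,4,5,6,7} D(Y)={2,3,4,5,6,7}: W {2,3,4,5,6,7}->{2,3,4,5,6}; Y {2,3,4,5,6,7}->{3,4,5,6,7}
So after constraint 2: D(W)={2,3,4,5,6}, size = 5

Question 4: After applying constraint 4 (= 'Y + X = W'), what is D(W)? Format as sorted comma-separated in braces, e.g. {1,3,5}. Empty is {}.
Answer: {5,6}

Derivation:
Constraint 1 (W != U) on D(W)={2,3,4,5,6,7} D(U)={2,3,7}: no change
Constraint 2 (W < Y) on D(W)={2,3,4,5,6,7} D(Y)={2,3,4,5,6,7}: W {2,3,4,5,6,7}->{2,3,4,5,6}; Y {2,3,4,5,6,7}->{3,4,5,6,7}
Constraint 3 (X != Y) on D(X)={2,3,6,7} D(Y)={3,4,5,6,7}: no change
Constraint 4 (Y + X = W) on D(Y)={3,4,5,6,7} D(X)={2,3,6,7} D(W)={2,3,4,5,6}: Y {3,4,5,6,7}->{3,4}; X {2,3,6,7}->{2,3}; W {2,3,4,5,6}->{5,6}
So after constraint 4: D(W) = {5,6}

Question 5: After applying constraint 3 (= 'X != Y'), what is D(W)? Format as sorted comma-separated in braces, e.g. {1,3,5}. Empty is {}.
Answer: {2,3,4,5,6}

Derivation:
Constraint 1 (W != U) on D(W)={2,3,4,5,6,7} D(U)={2,3,7}: no change
Constraint 2 (W < Y) on D(W)={2,3,4,5,6,7} D(Y)={2,3,4,5,6,7}: W {2,3,4,5,6,7}->{2,3,4,5,6}; Y {2,3,4,5,6,7}->{3,4,5,6,7}
Constraint 3 (X != Y) on D(X)={2,3,6,7} D(Y)={3,4,5,6,7}: no change
So after constraint 3: D(W) = {2,3,4,5,6}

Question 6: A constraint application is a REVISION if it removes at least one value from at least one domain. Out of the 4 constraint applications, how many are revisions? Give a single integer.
Answer: 2

Derivation:
Constraint 1 (W != U) on D(W)={2,3,4,5,6,7} D(U)={2,3,7}: no change => not a revision
Constraint 2 (W < Y) on D(W)={2,3,4,5,6,7} D(Y)={2,3,4,5,6,7}: W {2,3,4,5,6,7}->{2,3,4,5,6}; Y {2,3,4,5,6,7}->{3,4,5,6,7} => REVISION
Constraint 3 (X != Y) on D(X)={2,3,6,7} D(Y)={3,4,5,6,7}: no change => not a revision
Constraint 4 (Y + X = W) on D(Y)={3,4,5,6,7} D(X)={2,3,6,7} D(W)={2,3,4,5,6}: Y {3,4,5,6,7}->{3,4}; X {2,3,6,7}->{2,3}; W {2,3,4,5,6}->{5,6} => REVISION
Total revisions = 2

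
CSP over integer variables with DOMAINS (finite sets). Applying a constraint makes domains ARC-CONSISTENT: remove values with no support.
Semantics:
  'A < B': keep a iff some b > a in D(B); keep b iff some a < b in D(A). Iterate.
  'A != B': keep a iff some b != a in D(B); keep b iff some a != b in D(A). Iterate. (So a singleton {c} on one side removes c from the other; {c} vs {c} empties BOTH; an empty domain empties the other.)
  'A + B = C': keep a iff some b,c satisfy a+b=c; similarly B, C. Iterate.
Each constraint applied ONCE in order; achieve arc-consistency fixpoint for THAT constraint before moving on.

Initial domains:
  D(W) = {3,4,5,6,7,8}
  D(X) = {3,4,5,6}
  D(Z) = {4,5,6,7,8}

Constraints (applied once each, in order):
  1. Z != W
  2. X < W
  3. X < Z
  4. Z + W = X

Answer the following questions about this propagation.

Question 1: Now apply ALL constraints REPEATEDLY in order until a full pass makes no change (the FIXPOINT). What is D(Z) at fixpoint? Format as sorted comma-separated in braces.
Answer: {}

Derivation:
pass 0 (initial): D(Z)={4,5,6,7,8}
pass 1: W {3,4,5,6,7,8}->{}; X {3,4,5,6}->{}; Z {4,5,6,7,8}->{}
pass 2: no change
Fixpoint after 2 passes: D(Z) = {}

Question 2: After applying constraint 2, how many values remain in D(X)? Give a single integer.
Constraint 1 (Z != W) on D(Z)={4,5,6,7,8} D(W)={3,4,5,6,7,8}: no change
Constraint 2 (X < W) on D(X)={3,4,5,6} D(W)={3,4,5,6,7,8}: W {3,4,5,6,7,8}->{4,5,6,7,8}
So after constraint 2: D(X)={3,4,5,6}, size = 4

Answer: 4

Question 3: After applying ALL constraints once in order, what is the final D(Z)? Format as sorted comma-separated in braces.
Answer: {}

Derivation:
Constraint 1 (Z != W) on D(Z)={4,5,6,7,8} D(W)={3,4,5,6,7,8}: no change
Constraint 2 (X < W) on D(X)={3,4,5,6} D(W)={3,4,5,6,7,8}: W {3,4,5,6,7,8}->{4,5,6,7,8}
Constraint 3 (X < Z) on D(X)={3,4,5,6} D(Z)={4,5,6,7,8}: no change
Constraint 4 (Z + W = X) on D(Z)={4,5,6,7,8} D(W)={4,5,6,7,8} D(X)={3,4,5,6}: Z {4,5,6,7,8}->{}; W {4,5,6,7,8}->{}; X {3,4,5,6}->{}
So after all 4 constraints: D(Z) = {}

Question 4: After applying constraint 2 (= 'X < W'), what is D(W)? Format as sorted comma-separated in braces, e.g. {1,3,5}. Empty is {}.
Answer: {4,5,6,7,8}

Derivation:
Constraint 1 (Z != W) on D(Z)={4,5,6,7,8} D(W)={3,4,5,6,7,8}: no change
Constraint 2 (X < W) on D(X)={3,4,5,6} D(W)={3,4,5,6,7,8}: W {3,4,5,6,7,8}->{4,5,6,7,8}
So after constraint 2: D(W) = {4,5,6,7,8}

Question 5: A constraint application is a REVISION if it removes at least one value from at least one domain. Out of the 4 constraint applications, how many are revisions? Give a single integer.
Constraint 1 (Z != W) on D(Z)={4,5,6,7,8} D(W)={3,4,5,6,7,8}: no change => not a revision
Constraint 2 (X < W) on D(X)={3,4,5,6} D(W)={3,4,5,6,7,8}: W {3,4,5,6,7,8}->{4,5,6,7,8} => REVISION
Constraint 3 (X < Z) on D(X)={3,4,5,6} D(Z)={4,5,6,7,8}: no change => not a revision
Constraint 4 (Z + W = X) on D(Z)={4,5,6,7,8} D(W)={4,5,6,7,8} D(X)={3,4,5,6}: Z {4,5,6,7,8}->{}; W {4,5,6,7,8}->{}; X {3,4,5,6}->{} => REVISION
Total revisions = 2

Answer: 2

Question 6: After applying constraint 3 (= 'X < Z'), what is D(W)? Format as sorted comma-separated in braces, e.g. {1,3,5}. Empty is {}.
Answer: {4,5,6,7,8}

Derivation:
Constraint 1 (Z != W) on D(Z)={4,5,6,7,8} D(W)={3,4,5,6,7,8}: no change
Constraint 2 (X < W) on D(X)={3,4,5,6} D(W)={3,4,5,6,7,8}: W {3,4,5,6,7,8}->{4,5,6,7,8}
Constraint 3 (X < Z) on D(X)={3,4,5,6} D(Z)={4,5,6,7,8}: no change
So after constraint 3: D(W) = {4,5,6,7,8}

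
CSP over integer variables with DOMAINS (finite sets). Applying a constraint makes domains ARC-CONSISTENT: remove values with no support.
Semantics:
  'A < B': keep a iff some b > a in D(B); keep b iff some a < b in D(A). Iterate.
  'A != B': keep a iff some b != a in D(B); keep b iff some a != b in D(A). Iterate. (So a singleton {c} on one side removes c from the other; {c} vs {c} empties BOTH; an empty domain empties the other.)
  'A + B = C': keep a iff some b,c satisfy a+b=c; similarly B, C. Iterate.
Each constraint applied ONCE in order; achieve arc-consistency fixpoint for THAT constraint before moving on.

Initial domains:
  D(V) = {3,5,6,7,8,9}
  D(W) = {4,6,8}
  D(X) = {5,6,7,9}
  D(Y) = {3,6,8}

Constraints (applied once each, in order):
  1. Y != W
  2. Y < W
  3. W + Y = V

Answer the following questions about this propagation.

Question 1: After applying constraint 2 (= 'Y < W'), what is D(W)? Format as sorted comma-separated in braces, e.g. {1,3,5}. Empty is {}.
Constraint 1 (Y != W) on D(Y)={3,6,8} D(W)={4,6,8}: no change
Constraint 2 (Y < W) on D(Y)={3,6,8} D(W)={4,6,8}: Y {3,6,8}->{3,6}
So after constraint 2: D(W) = {4,6,8}

Answer: {4,6,8}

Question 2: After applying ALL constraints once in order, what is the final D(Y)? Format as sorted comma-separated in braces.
Constraint 1 (Y != W) on D(Y)={3,6,8} D(W)={4,6,8}: no change
Constraint 2 (Y < W) on D(Y)={3,6,8} D(W)={4,6,8}: Y {3,6,8}->{3,6}
Constraint 3 (W + Y = V) on D(W)={4,6,8} D(Y)={3,6} D(V)={3,5,6,7,8,9}: W {4,6,8}->{4,6}; Y {3,6}->{3}; V {3,5,6,7,8,9}->{7,9}
So after all 3 constraints: D(Y) = {3}

Answer: {3}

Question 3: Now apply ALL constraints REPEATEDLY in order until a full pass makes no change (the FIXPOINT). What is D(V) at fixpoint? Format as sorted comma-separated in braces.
Answer: {7,9}

Derivation:
pass 0 (initial): D(V)={3,5,6,7,8,9}
pass 1: V {3,5,6,7,8,9}->{7,9}; W {4,6,8}->{4,6}; Y {3,6,8}->{3}
pass 2: no change
Fixpoint after 2 passes: D(V) = {7,9}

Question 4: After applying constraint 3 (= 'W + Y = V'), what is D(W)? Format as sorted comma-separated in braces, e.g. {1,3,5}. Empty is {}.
Answer: {4,6}

Derivation:
Constraint 1 (Y != W) on D(Y)={3,6,8} D(W)={4,6,8}: no change
Constraint 2 (Y < W) on D(Y)={3,6,8} D(W)={4,6,8}: Y {3,6,8}->{3,6}
Constraint 3 (W + Y = V) on D(W)={4,6,8} D(Y)={3,6} D(V)={3,5,6,7,8,9}: W {4,6,8}->{4,6}; Y {3,6}->{3}; V {3,5,6,7,8,9}->{7,9}
So after constraint 3: D(W) = {4,6}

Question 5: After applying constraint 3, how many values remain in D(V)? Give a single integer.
Constraint 1 (Y != W) on D(Y)={3,6,8} D(W)={4,6,8}: no change
Constraint 2 (Y < W) on D(Y)={3,6,8} D(W)={4,6,8}: Y {3,6,8}->{3,6}
Constraint 3 (W + Y = V) on D(W)={4,6,8} D(Y)={3,6} D(V)={3,5,6,7,8,9}: W {4,6,8}->{4,6}; Y {3,6}->{3}; V {3,5,6,7,8,9}->{7,9}
So after constraint 3: D(V)={7,9}, size = 2

Answer: 2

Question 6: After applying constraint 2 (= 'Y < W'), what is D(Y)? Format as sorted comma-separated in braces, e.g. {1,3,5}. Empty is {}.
Constraint 1 (Y != W) on D(Y)={3,6,8} D(W)={4,6,8}: no change
Constraint 2 (Y < W) on D(Y)={3,6,8} D(W)={4,6,8}: Y {3,6,8}->{3,6}
So after constraint 2: D(Y) = {3,6}

Answer: {3,6}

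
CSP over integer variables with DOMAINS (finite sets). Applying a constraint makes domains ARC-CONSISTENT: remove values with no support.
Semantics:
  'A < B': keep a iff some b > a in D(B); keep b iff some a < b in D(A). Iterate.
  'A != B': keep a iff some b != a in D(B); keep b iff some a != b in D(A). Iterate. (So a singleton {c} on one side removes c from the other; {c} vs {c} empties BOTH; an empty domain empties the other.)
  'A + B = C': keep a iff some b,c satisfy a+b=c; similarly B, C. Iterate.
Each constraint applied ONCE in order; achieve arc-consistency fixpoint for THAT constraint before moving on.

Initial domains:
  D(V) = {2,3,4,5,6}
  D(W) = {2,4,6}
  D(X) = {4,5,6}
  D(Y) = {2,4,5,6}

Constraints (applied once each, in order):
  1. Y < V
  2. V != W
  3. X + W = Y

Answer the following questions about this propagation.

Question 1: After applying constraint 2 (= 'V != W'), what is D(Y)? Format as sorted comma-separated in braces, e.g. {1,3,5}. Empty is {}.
Constraint 1 (Y < V) on D(Y)={2,4,5,6} D(V)={2,3,4,5,6}: Y {2,4,5,6}->{2,4,5}; V {2,3,4,5,6}->{3,4,5,6}
Constraint 2 (V != W) on D(V)={3,4,5,6} D(W)={2,4,6}: no change
So after constraint 2: D(Y) = {2,4,5}

Answer: {2,4,5}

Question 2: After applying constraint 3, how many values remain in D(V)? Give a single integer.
Answer: 4

Derivation:
Constraint 1 (Y < V) on D(Y)={2,4,5,6} D(V)={2,3,4,5,6}: Y {2,4,5,6}->{2,4,5}; V {2,3,4,5,6}->{3,4,5,6}
Constraint 2 (V != W) on D(V)={3,4,5,6} D(W)={2,4,6}: no change
Constraint 3 (X + W = Y) on D(X)={4,5,6} D(W)={2,4,6} D(Y)={2,4,5}: X {4,5,6}->{}; W {2,4,6}->{}; Y {2,4,5}->{}
So after constraint 3: D(V)={3,4,5,6}, size = 4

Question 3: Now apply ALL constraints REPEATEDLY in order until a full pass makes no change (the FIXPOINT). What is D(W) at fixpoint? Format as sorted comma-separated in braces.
Answer: {}

Derivation:
pass 0 (initial): D(W)={2,4,6}
pass 1: V {2,3,4,5,6}->{3,4,5,6}; W {2,4,6}->{}; X {4,5,6}->{}; Y {2,4,5,6}->{}
pass 2: V {3,4,5,6}->{}
pass 3: no change
Fixpoint after 3 passes: D(W) = {}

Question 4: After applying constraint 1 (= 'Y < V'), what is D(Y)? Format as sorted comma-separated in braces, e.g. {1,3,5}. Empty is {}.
Constraint 1 (Y < V) on D(Y)={2,4,5,6} D(V)={2,3,4,5,6}: Y {2,4,5,6}->{2,4,5}; V {2,3,4,5,6}->{3,4,5,6}
So after constraint 1: D(Y) = {2,4,5}

Answer: {2,4,5}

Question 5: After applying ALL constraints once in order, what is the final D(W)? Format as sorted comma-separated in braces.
Constraint 1 (Y < V) on D(Y)={2,4,5,6} D(V)={2,3,4,5,6}: Y {2,4,5,6}->{2,4,5}; V {2,3,4,5,6}->{3,4,5,6}
Constraint 2 (V != W) on D(V)={3,4,5,6} D(W)={2,4,6}: no change
Constraint 3 (X + W = Y) on D(X)={4,5,6} D(W)={2,4,6} D(Y)={2,4,5}: X {4,5,6}->{}; W {2,4,6}->{}; Y {2,4,5}->{}
So after all 3 constraints: D(W) = {}

Answer: {}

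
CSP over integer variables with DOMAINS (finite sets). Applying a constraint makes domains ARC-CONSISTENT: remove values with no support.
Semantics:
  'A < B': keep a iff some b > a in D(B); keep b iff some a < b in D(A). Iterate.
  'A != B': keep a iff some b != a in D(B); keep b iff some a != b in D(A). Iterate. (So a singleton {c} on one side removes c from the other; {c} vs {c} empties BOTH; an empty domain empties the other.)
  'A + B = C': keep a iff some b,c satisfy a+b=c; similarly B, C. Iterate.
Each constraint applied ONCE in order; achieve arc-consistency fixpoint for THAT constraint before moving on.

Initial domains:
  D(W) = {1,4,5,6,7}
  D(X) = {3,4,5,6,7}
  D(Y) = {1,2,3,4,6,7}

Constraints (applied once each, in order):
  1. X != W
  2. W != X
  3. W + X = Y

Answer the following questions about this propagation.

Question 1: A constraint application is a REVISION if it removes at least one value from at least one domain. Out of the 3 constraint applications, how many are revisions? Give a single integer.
Constraint 1 (X != W) on D(X)={3,4,5,6,7} D(W)={1,4,5,6,7}: no change => not a revision
Constraint 2 (W != X) on D(W)={1,4,5,6,7} D(X)={3,4,5,6,7}: no change => not a revision
Constraint 3 (W + X = Y) on D(W)={1,4,5,6,7} D(X)={3,4,5,6,7} D(Y)={1,2,3,4,6,7}: W {1,4,5,6,7}->{1,4}; X {3,4,5,6,7}->{3,5,6}; Y {1,2,3,4,6,7}->{4,6,7} => REVISION
Total revisions = 1

Answer: 1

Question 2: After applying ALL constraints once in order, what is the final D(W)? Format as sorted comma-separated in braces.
Constraint 1 (X != W) on D(X)={3,4,5,6,7} D(W)={1,4,5,6,7}: no change
Constraint 2 (W != X) on D(W)={1,4,5,6,7} D(X)={3,4,5,6,7}: no change
Constraint 3 (W + X = Y) on D(W)={1,4,5,6,7} D(X)={3,4,5,6,7} D(Y)={1,2,3,4,6,7}: W {1,4,5,6,7}->{1,4}; X {3,4,5,6,7}->{3,5,6}; Y {1,2,3,4,6,7}->{4,6,7}
So after all 3 constraints: D(W) = {1,4}

Answer: {1,4}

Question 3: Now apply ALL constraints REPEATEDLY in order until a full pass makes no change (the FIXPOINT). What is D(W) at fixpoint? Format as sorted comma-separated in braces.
pass 0 (initial): D(W)={1,4,5,6,7}
pass 1: W {1,4,5,6,7}->{1,4}; X {3,4,5,6,7}->{3,5,6}; Y {1,2,3,4,6,7}->{4,6,7}
pass 2: no change
Fixpoint after 2 passes: D(W) = {1,4}

Answer: {1,4}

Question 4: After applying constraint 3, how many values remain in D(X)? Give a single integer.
Constraint 1 (X != W) on D(X)={3,4,5,6,7} D(W)={1,4,5,6,7}: no change
Constraint 2 (W != X) on D(W)={1,4,5,6,7} D(X)={3,4,5,6,7}: no change
Constraint 3 (W + X = Y) on D(W)={1,4,5,6,7} D(X)={3,4,5,6,7} D(Y)={1,2,3,4,6,7}: W {1,4,5,6,7}->{1,4}; X {3,4,5,6,7}->{3,5,6}; Y {1,2,3,4,6,7}->{4,6,7}
So after constraint 3: D(X)={3,5,6}, size = 3

Answer: 3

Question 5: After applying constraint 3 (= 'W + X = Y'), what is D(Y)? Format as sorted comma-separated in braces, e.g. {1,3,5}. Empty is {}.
Answer: {4,6,7}

Derivation:
Constraint 1 (X != W) on D(X)={3,4,5,6,7} D(W)={1,4,5,6,7}: no change
Constraint 2 (W != X) on D(W)={1,4,5,6,7} D(X)={3,4,5,6,7}: no change
Constraint 3 (W + X = Y) on D(W)={1,4,5,6,7} D(X)={3,4,5,6,7} D(Y)={1,2,3,4,6,7}: W {1,4,5,6,7}->{1,4}; X {3,4,5,6,7}->{3,5,6}; Y {1,2,3,4,6,7}->{4,6,7}
So after constraint 3: D(Y) = {4,6,7}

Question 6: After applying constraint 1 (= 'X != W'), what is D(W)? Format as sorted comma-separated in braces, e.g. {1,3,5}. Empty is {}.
Constraint 1 (X != W) on D(X)={3,4,5,6,7} D(W)={1,4,5,6,7}: no change
So after constraint 1: D(W) = {1,4,5,6,7}

Answer: {1,4,5,6,7}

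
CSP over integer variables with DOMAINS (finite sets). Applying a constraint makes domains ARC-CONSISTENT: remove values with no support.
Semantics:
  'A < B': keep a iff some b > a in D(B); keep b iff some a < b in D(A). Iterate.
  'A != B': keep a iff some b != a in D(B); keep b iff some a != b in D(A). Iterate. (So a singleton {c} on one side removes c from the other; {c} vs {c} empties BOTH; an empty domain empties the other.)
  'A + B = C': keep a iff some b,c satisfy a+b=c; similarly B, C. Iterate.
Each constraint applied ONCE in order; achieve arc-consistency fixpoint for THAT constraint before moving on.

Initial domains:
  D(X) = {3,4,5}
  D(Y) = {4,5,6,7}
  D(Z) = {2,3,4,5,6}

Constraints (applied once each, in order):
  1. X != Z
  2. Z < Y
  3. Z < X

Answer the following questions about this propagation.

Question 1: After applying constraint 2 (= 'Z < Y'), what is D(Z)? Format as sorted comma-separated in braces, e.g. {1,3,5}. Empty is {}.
Constraint 1 (X != Z) on D(X)={3,4,5} D(Z)={2,3,4,5,6}: no change
Constraint 2 (Z < Y) on D(Z)={2,3,4,5,6} D(Y)={4,5,6,7}: no change
So after constraint 2: D(Z) = {2,3,4,5,6}

Answer: {2,3,4,5,6}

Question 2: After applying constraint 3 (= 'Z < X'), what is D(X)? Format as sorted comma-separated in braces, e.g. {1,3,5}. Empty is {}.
Answer: {3,4,5}

Derivation:
Constraint 1 (X != Z) on D(X)={3,4,5} D(Z)={2,3,4,5,6}: no change
Constraint 2 (Z < Y) on D(Z)={2,3,4,5,6} D(Y)={4,5,6,7}: no change
Constraint 3 (Z < X) on D(Z)={2,3,4,5,6} D(X)={3,4,5}: Z {2,3,4,5,6}->{2,3,4}
So after constraint 3: D(X) = {3,4,5}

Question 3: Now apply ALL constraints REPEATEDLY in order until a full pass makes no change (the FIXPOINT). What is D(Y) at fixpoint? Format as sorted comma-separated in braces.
Answer: {4,5,6,7}

Derivation:
pass 0 (initial): D(Y)={4,5,6,7}
pass 1: Z {2,3,4,5,6}->{2,3,4}
pass 2: no change
Fixpoint after 2 passes: D(Y) = {4,5,6,7}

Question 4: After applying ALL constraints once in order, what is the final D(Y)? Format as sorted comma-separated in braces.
Answer: {4,5,6,7}

Derivation:
Constraint 1 (X != Z) on D(X)={3,4,5} D(Z)={2,3,4,5,6}: no change
Constraint 2 (Z < Y) on D(Z)={2,3,4,5,6} D(Y)={4,5,6,7}: no change
Constraint 3 (Z < X) on D(Z)={2,3,4,5,6} D(X)={3,4,5}: Z {2,3,4,5,6}->{2,3,4}
So after all 3 constraints: D(Y) = {4,5,6,7}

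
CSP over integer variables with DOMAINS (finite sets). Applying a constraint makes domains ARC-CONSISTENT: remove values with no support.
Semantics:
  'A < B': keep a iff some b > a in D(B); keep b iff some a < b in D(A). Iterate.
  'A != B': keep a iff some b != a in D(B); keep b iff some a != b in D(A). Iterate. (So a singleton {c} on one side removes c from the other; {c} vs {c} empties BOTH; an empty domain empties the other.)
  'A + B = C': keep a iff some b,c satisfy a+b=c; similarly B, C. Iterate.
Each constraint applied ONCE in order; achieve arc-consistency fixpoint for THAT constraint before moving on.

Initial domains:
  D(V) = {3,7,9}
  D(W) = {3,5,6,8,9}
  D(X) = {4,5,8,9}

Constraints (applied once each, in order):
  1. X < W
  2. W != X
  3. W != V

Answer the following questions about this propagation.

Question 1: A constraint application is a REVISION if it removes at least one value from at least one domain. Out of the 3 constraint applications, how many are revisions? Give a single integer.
Answer: 1

Derivation:
Constraint 1 (X < W) on D(X)={4,5,8,9} D(W)={3,5,6,8,9}: X {4,5,8,9}->{4,5,8}; W {3,5,6,8,9}->{5,6,8,9} => REVISION
Constraint 2 (W != X) on D(W)={5,6,8,9} D(X)={4,5,8}: no change => not a revision
Constraint 3 (W != V) on D(W)={5,6,8,9} D(V)={3,7,9}: no change => not a revision
Total revisions = 1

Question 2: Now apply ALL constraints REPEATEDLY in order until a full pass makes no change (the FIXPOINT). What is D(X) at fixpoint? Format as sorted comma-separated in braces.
Answer: {4,5,8}

Derivation:
pass 0 (initial): D(X)={4,5,8,9}
pass 1: W {3,5,6,8,9}->{5,6,8,9}; X {4,5,8,9}->{4,5,8}
pass 2: no change
Fixpoint after 2 passes: D(X) = {4,5,8}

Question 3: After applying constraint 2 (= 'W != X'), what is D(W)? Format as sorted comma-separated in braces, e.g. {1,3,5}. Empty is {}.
Constraint 1 (X < W) on D(X)={4,5,8,9} D(W)={3,5,6,8,9}: X {4,5,8,9}->{4,5,8}; W {3,5,6,8,9}->{5,6,8,9}
Constraint 2 (W != X) on D(W)={5,6,8,9} D(X)={4,5,8}: no change
So after constraint 2: D(W) = {5,6,8,9}

Answer: {5,6,8,9}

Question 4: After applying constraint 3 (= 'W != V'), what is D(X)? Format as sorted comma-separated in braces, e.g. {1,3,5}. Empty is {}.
Answer: {4,5,8}

Derivation:
Constraint 1 (X < W) on D(X)={4,5,8,9} D(W)={3,5,6,8,9}: X {4,5,8,9}->{4,5,8}; W {3,5,6,8,9}->{5,6,8,9}
Constraint 2 (W != X) on D(W)={5,6,8,9} D(X)={4,5,8}: no change
Constraint 3 (W != V) on D(W)={5,6,8,9} D(V)={3,7,9}: no change
So after constraint 3: D(X) = {4,5,8}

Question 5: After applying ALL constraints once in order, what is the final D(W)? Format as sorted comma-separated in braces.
Answer: {5,6,8,9}

Derivation:
Constraint 1 (X < W) on D(X)={4,5,8,9} D(W)={3,5,6,8,9}: X {4,5,8,9}->{4,5,8}; W {3,5,6,8,9}->{5,6,8,9}
Constraint 2 (W != X) on D(W)={5,6,8,9} D(X)={4,5,8}: no change
Constraint 3 (W != V) on D(W)={5,6,8,9} D(V)={3,7,9}: no change
So after all 3 constraints: D(W) = {5,6,8,9}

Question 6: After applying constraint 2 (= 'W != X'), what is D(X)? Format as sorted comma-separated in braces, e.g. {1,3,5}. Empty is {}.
Answer: {4,5,8}

Derivation:
Constraint 1 (X < W) on D(X)={4,5,8,9} D(W)={3,5,6,8,9}: X {4,5,8,9}->{4,5,8}; W {3,5,6,8,9}->{5,6,8,9}
Constraint 2 (W != X) on D(W)={5,6,8,9} D(X)={4,5,8}: no change
So after constraint 2: D(X) = {4,5,8}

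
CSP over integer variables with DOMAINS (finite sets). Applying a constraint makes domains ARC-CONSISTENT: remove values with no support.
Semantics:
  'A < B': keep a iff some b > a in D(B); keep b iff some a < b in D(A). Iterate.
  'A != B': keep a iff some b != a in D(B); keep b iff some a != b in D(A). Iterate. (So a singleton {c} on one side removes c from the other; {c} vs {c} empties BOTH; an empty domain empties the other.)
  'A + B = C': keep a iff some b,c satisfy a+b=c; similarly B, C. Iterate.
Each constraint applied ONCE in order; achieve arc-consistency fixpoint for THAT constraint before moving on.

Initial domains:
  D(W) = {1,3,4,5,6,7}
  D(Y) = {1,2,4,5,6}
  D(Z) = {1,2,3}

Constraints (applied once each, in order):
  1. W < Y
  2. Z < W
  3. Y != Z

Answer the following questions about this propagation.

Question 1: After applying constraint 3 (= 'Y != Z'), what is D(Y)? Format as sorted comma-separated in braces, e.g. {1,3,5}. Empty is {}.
Answer: {2,4,5,6}

Derivation:
Constraint 1 (W < Y) on D(W)={1,3,4,5,6,7} D(Y)={1,2,4,5,6}: W {1,3,4,5,6,7}->{1,3,4,5}; Y {1,2,4,5,6}->{2,4,5,6}
Constraint 2 (Z < W) on D(Z)={1,2,3} D(W)={1,3,4,5}: W {1,3,4,5}->{3,4,5}
Constraint 3 (Y != Z) on D(Y)={2,4,5,6} D(Z)={1,2,3}: no change
So after constraint 3: D(Y) = {2,4,5,6}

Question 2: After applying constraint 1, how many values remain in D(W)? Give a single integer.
Constraint 1 (W < Y) on D(W)={1,3,4,5,6,7} D(Y)={1,2,4,5,6}: W {1,3,4,5,6,7}->{1,3,4,5}; Y {1,2,4,5,6}->{2,4,5,6}
So after constraint 1: D(W)={1,3,4,5}, size = 4

Answer: 4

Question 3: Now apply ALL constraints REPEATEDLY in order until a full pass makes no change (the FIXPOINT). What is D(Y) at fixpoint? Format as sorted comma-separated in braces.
pass 0 (initial): D(Y)={1,2,4,5,6}
pass 1: W {1,3,4,5,6,7}->{3,4,5}; Y {1,2,4,5,6}->{2,4,5,6}
pass 2: Y {2,4,5,6}->{4,5,6}
pass 3: no change
Fixpoint after 3 passes: D(Y) = {4,5,6}

Answer: {4,5,6}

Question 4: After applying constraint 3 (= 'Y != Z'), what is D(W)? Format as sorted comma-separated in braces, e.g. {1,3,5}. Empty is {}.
Answer: {3,4,5}

Derivation:
Constraint 1 (W < Y) on D(W)={1,3,4,5,6,7} D(Y)={1,2,4,5,6}: W {1,3,4,5,6,7}->{1,3,4,5}; Y {1,2,4,5,6}->{2,4,5,6}
Constraint 2 (Z < W) on D(Z)={1,2,3} D(W)={1,3,4,5}: W {1,3,4,5}->{3,4,5}
Constraint 3 (Y != Z) on D(Y)={2,4,5,6} D(Z)={1,2,3}: no change
So after constraint 3: D(W) = {3,4,5}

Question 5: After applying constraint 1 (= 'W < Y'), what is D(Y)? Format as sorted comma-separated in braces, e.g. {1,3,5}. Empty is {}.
Answer: {2,4,5,6}

Derivation:
Constraint 1 (W < Y) on D(W)={1,3,4,5,6,7} D(Y)={1,2,4,5,6}: W {1,3,4,5,6,7}->{1,3,4,5}; Y {1,2,4,5,6}->{2,4,5,6}
So after constraint 1: D(Y) = {2,4,5,6}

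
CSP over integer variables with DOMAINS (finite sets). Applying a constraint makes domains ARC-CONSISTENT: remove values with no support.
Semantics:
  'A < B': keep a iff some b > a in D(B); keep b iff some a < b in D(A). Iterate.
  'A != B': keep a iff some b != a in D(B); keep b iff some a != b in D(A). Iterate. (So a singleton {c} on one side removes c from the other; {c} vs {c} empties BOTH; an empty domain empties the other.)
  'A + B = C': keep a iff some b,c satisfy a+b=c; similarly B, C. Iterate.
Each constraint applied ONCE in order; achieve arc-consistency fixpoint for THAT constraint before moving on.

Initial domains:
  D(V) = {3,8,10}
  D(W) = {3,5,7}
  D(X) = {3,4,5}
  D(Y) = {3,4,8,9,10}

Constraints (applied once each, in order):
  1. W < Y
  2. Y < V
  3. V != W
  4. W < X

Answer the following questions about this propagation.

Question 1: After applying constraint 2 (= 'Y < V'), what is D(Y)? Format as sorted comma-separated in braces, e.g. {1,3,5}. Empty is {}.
Answer: {4,8,9}

Derivation:
Constraint 1 (W < Y) on D(W)={3,5,7} D(Y)={3,4,8,9,10}: Y {3,4,8,9,10}->{4,8,9,10}
Constraint 2 (Y < V) on D(Y)={4,8,9,10} D(V)={3,8,10}: Y {4,8,9,10}->{4,8,9}; V {3,8,10}->{8,10}
So after constraint 2: D(Y) = {4,8,9}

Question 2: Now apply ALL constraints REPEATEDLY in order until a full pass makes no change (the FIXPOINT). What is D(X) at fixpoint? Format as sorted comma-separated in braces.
pass 0 (initial): D(X)={3,4,5}
pass 1: V {3,8,10}->{8,10}; W {3,5,7}->{3}; X {3,4,5}->{4,5}; Y {3,4,8,9,10}->{4,8,9}
pass 2: no change
Fixpoint after 2 passes: D(X) = {4,5}

Answer: {4,5}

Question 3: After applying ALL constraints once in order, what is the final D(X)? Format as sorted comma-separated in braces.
Answer: {4,5}

Derivation:
Constraint 1 (W < Y) on D(W)={3,5,7} D(Y)={3,4,8,9,10}: Y {3,4,8,9,10}->{4,8,9,10}
Constraint 2 (Y < V) on D(Y)={4,8,9,10} D(V)={3,8,10}: Y {4,8,9,10}->{4,8,9}; V {3,8,10}->{8,10}
Constraint 3 (V != W) on D(V)={8,10} D(W)={3,5,7}: no change
Constraint 4 (W < X) on D(W)={3,5,7} D(X)={3,4,5}: W {3,5,7}->{3}; X {3,4,5}->{4,5}
So after all 4 constraints: D(X) = {4,5}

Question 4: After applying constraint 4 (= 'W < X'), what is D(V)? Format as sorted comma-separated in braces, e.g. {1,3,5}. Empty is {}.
Answer: {8,10}

Derivation:
Constraint 1 (W < Y) on D(W)={3,5,7} D(Y)={3,4,8,9,10}: Y {3,4,8,9,10}->{4,8,9,10}
Constraint 2 (Y < V) on D(Y)={4,8,9,10} D(V)={3,8,10}: Y {4,8,9,10}->{4,8,9}; V {3,8,10}->{8,10}
Constraint 3 (V != W) on D(V)={8,10} D(W)={3,5,7}: no change
Constraint 4 (W < X) on D(W)={3,5,7} D(X)={3,4,5}: W {3,5,7}->{3}; X {3,4,5}->{4,5}
So after constraint 4: D(V) = {8,10}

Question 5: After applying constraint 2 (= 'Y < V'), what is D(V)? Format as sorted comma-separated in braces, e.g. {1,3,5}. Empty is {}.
Answer: {8,10}

Derivation:
Constraint 1 (W < Y) on D(W)={3,5,7} D(Y)={3,4,8,9,10}: Y {3,4,8,9,10}->{4,8,9,10}
Constraint 2 (Y < V) on D(Y)={4,8,9,10} D(V)={3,8,10}: Y {4,8,9,10}->{4,8,9}; V {3,8,10}->{8,10}
So after constraint 2: D(V) = {8,10}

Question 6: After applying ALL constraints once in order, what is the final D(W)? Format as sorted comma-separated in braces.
Constraint 1 (W < Y) on D(W)={3,5,7} D(Y)={3,4,8,9,10}: Y {3,4,8,9,10}->{4,8,9,10}
Constraint 2 (Y < V) on D(Y)={4,8,9,10} D(V)={3,8,10}: Y {4,8,9,10}->{4,8,9}; V {3,8,10}->{8,10}
Constraint 3 (V != W) on D(V)={8,10} D(W)={3,5,7}: no change
Constraint 4 (W < X) on D(W)={3,5,7} D(X)={3,4,5}: W {3,5,7}->{3}; X {3,4,5}->{4,5}
So after all 4 constraints: D(W) = {3}

Answer: {3}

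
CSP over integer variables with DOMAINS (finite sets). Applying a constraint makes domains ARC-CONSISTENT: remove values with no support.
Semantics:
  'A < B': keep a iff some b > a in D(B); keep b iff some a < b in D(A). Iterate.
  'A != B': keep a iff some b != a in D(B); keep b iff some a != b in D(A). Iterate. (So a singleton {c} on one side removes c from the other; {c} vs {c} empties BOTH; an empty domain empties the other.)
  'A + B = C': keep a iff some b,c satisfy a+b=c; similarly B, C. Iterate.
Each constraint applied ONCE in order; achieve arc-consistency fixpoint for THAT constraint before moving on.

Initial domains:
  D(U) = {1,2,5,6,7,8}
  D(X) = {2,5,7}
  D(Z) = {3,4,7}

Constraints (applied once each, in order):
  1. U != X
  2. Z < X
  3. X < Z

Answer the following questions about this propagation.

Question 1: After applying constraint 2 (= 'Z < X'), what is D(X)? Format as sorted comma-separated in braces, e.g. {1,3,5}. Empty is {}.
Answer: {5,7}

Derivation:
Constraint 1 (U != X) on D(U)={1,2,5,6,7,8} D(X)={2,5,7}: no change
Constraint 2 (Z < X) on D(Z)={3,4,7} D(X)={2,5,7}: Z {3,4,7}->{3,4}; X {2,5,7}->{5,7}
So after constraint 2: D(X) = {5,7}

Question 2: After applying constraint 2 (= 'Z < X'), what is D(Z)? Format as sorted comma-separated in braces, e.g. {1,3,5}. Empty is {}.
Constraint 1 (U != X) on D(U)={1,2,5,6,7,8} D(X)={2,5,7}: no change
Constraint 2 (Z < X) on D(Z)={3,4,7} D(X)={2,5,7}: Z {3,4,7}->{3,4}; X {2,5,7}->{5,7}
So after constraint 2: D(Z) = {3,4}

Answer: {3,4}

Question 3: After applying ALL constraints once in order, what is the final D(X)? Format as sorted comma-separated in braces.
Answer: {}

Derivation:
Constraint 1 (U != X) on D(U)={1,2,5,6,7,8} D(X)={2,5,7}: no change
Constraint 2 (Z < X) on D(Z)={3,4,7} D(X)={2,5,7}: Z {3,4,7}->{3,4}; X {2,5,7}->{5,7}
Constraint 3 (X < Z) on D(X)={5,7} D(Z)={3,4}: X {5,7}->{}; Z {3,4}->{}
So after all 3 constraints: D(X) = {}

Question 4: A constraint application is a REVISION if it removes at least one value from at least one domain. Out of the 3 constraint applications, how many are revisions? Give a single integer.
Constraint 1 (U != X) on D(U)={1,2,5,6,7,8} D(X)={2,5,7}: no change => not a revision
Constraint 2 (Z < X) on D(Z)={3,4,7} D(X)={2,5,7}: Z {3,4,7}->{3,4}; X {2,5,7}->{5,7} => REVISION
Constraint 3 (X < Z) on D(X)={5,7} D(Z)={3,4}: X {5,7}->{}; Z {3,4}->{} => REVISION
Total revisions = 2

Answer: 2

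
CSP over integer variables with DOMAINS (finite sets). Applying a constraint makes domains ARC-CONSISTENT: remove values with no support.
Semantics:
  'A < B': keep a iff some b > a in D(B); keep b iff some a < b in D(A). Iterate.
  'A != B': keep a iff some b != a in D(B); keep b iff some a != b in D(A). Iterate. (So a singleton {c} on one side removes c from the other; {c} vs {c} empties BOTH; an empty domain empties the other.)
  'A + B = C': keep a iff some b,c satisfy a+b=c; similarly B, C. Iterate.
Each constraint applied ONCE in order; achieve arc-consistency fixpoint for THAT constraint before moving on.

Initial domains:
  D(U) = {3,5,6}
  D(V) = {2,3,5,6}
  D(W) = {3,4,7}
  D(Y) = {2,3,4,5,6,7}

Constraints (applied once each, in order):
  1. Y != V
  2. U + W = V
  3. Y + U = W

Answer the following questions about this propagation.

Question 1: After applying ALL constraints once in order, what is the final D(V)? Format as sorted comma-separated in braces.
Constraint 1 (Y != V) on D(Y)={2,3,4,5,6,7} D(V)={2,3,5,6}: no change
Constraint 2 (U + W = V) on D(U)={3,5,6} D(W)={3,4,7} D(V)={2,3,5,6}: U {3,5,6}->{3}; W {3,4,7}->{3}; V {2,3,5,6}->{6}
Constraint 3 (Y + U = W) on D(Y)={2,3,4,5,6,7} D(U)={3} D(W)={3}: Y {2,3,4,5,6,7}->{}; U {3}->{}; W {3}->{}
So after all 3 constraints: D(V) = {6}

Answer: {6}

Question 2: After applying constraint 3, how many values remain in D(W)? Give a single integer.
Constraint 1 (Y != V) on D(Y)={2,3,4,5,6,7} D(V)={2,3,5,6}: no change
Constraint 2 (U + W = V) on D(U)={3,5,6} D(W)={3,4,7} D(V)={2,3,5,6}: U {3,5,6}->{3}; W {3,4,7}->{3}; V {2,3,5,6}->{6}
Constraint 3 (Y + U = W) on D(Y)={2,3,4,5,6,7} D(U)={3} D(W)={3}: Y {2,3,4,5,6,7}->{}; U {3}->{}; W {3}->{}
So after constraint 3: D(W)={}, size = 0

Answer: 0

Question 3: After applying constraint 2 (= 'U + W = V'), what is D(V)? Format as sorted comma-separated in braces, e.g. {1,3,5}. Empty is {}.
Answer: {6}

Derivation:
Constraint 1 (Y != V) on D(Y)={2,3,4,5,6,7} D(V)={2,3,5,6}: no change
Constraint 2 (U + W = V) on D(U)={3,5,6} D(W)={3,4,7} D(V)={2,3,5,6}: U {3,5,6}->{3}; W {3,4,7}->{3}; V {2,3,5,6}->{6}
So after constraint 2: D(V) = {6}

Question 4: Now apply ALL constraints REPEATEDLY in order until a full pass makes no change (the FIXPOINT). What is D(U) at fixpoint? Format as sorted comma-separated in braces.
Answer: {}

Derivation:
pass 0 (initial): D(U)={3,5,6}
pass 1: U {3,5,6}->{}; V {2,3,5,6}->{6}; W {3,4,7}->{}; Y {2,3,4,5,6,7}->{}
pass 2: V {6}->{}
pass 3: no change
Fixpoint after 3 passes: D(U) = {}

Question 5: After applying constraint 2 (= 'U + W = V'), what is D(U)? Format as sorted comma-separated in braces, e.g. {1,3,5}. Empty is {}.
Answer: {3}

Derivation:
Constraint 1 (Y != V) on D(Y)={2,3,4,5,6,7} D(V)={2,3,5,6}: no change
Constraint 2 (U + W = V) on D(U)={3,5,6} D(W)={3,4,7} D(V)={2,3,5,6}: U {3,5,6}->{3}; W {3,4,7}->{3}; V {2,3,5,6}->{6}
So after constraint 2: D(U) = {3}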